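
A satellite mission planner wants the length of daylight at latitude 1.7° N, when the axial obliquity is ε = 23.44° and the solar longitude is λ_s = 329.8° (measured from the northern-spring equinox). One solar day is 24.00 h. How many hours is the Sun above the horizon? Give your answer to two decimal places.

11.95 h

Solar declination: sin δ = sin ε · sin λ_s = sin 23.44° × sin 329.8° = -0.20010, so δ = -11.543°.
cos H₀ = −tan φ · tan δ = −tan(+1.7°) × tan(-11.543°) = 0.0061, so H₀ = 1.5647 rad = 89.65°.
Daylight = 2H₀/(2π) × 24.00 h = (1.5647/π) × 24.00 = 11.95 h.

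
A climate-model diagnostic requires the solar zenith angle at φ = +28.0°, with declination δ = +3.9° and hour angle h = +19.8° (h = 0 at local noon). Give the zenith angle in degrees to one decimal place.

θ_z = 30.6°

cos θ_z = sin φ sin δ + cos φ cos δ cos h = 0.031931 + 0.828825 = 0.860756.
θ_z = arccos(0.860756) = 30.6°.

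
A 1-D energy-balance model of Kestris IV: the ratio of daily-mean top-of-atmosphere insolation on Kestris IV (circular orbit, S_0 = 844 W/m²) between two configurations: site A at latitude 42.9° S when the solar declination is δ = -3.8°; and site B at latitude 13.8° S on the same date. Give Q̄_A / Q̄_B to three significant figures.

Q̄_A / Q̄_B ≈ 0.808

— Configuration A (ϕ=-42.9°):
cos h₀ = −tan(-42.9°) tan(-3.800°) = -0.0617, h₀ = 1.6326 rad.
Bracket: h₀ sin ϕ sin δ + cos ϕ cos δ sin h₀ = 1.6326×-0.68072×-0.06627 + 0.73254×0.99780×0.99809 = 0.073649 + 0.729532 = 0.803181.
Q̄ = (S_0/π) × [bracket] = (844/π) × 0.803181 = 215.78 W/m².
— Configuration B (ϕ=-13.8°):
cos h₀ = −tan(-13.8°) tan(-3.800°) = -0.0163, h₀ = 1.5871 rad.
Bracket: h₀ sin ϕ sin δ + cos ϕ cos δ sin h₀ = 1.5871×-0.23853×-0.06627 + 0.97113×0.99780×0.99987 = 0.025088 + 0.968868 = 0.993956.
Q̄ = (S_0/π) × [bracket] = (844/π) × 0.993956 = 267.03 W/m².
Ratio Q̄_A / Q̄_B = 215.78 / 267.03 = 0.8081.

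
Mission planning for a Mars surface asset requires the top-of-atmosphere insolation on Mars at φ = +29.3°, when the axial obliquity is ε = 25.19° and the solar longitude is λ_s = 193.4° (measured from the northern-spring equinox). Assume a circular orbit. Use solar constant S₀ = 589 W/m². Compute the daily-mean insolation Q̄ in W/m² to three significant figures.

Solar declination: sin δ = sin ε · sin λ_s = sin 25.19° × sin 193.4° = -0.09864, so δ = -5.661°.
cos H₀ = −tan(+29.3°) tan(-5.661°) = 0.0556, H₀ = 1.5151 rad.
Bracket: H₀ sin φ sin δ + cos φ cos δ sin H₀ = 1.5151×0.48938×-0.09864 + 0.87207×0.99512×0.99845 = -0.073138 + 0.866469 = 0.793331.
Q̄ = (S₀/π) × [bracket] = (589/π) × 0.793331 = 148.7 W/m².

Q̄ ≈ 149 W/m²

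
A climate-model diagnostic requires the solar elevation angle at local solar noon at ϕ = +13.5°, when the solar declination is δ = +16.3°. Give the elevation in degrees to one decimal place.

At local noon the hour angle is zero, so the zenith angle equals |ϕ − δ| = |+13.5° − (+16.300°)| = 2.800°.
Elevation = 90° − 2.800° = 87.2°.

87.2°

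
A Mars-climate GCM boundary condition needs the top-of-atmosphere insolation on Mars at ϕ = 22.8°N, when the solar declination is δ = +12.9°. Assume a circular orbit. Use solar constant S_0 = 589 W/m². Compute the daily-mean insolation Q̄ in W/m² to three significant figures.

Q̄ ≈ 195 W/m²

cos h₀ = −tan(+22.8°) tan(+12.900°) = -0.0963, h₀ = 1.6672 rad.
Bracket: h₀ sin ϕ sin δ + cos ϕ cos δ sin h₀ = 1.6672×0.38752×0.22325 + 0.92186×0.97476×0.99535 = 0.144236 + 0.894414 = 1.038650.
Q̄ = (S_0/π) × [bracket] = (589/π) × 1.038650 = 194.7 W/m².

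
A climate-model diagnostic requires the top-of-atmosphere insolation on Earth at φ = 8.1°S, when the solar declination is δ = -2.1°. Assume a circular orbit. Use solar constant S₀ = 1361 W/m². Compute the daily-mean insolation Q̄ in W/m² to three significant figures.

cos H₀ = −tan(-8.1°) tan(-2.100°) = -0.0052, H₀ = 1.5760 rad.
Bracket: H₀ sin φ sin δ + cos φ cos δ sin H₀ = 1.5760×-0.14090×-0.03664 + 0.99002×0.99933×0.99999 = 0.008136 + 0.989347 = 0.997483.
Q̄ = (S₀/π) × [bracket] = (1361/π) × 0.997483 = 432.1 W/m².

Q̄ ≈ 432 W/m²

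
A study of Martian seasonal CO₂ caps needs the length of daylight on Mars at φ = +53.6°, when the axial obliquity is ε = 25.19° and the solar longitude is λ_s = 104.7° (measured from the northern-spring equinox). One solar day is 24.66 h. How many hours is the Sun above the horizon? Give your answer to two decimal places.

Solar declination: sin δ = sin ε · sin λ_s = sin 25.19° × sin 104.7° = 0.41169, so δ = +24.311°.
cos H₀ = −tan φ · tan δ = −tan(+53.6°) × tan(+24.311°) = -0.6127, so H₀ = 2.2303 rad = 127.79°.
Daylight = 2H₀/(2π) × 24.66 h = (2.2303/π) × 24.66 = 17.51 h.

17.51 h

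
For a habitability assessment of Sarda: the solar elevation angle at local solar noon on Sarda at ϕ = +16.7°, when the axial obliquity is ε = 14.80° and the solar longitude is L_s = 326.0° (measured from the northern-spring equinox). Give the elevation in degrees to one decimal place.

Solar declination: sin δ = sin ε · sin L_s = sin 14.80° × sin 326.0° = -0.14284, so δ = -8.212°.
At local noon the hour angle is zero, so the zenith angle equals |ϕ − δ| = |+16.7° − (-8.212°)| = 24.912°.
Elevation = 90° − 24.912° = 65.1°.

65.1°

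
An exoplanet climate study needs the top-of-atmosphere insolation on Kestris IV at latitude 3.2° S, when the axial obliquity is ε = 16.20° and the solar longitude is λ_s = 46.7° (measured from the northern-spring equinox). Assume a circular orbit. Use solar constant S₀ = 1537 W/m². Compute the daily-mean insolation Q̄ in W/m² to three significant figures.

Solar declination: sin δ = sin ε · sin λ_s = sin 16.20° × sin 46.7° = 0.20304, so δ = +11.715°.
cos H₀ = −tan(-3.2°) tan(+11.715°) = 0.0116, H₀ = 1.5592 rad.
Bracket: H₀ sin φ sin δ + cos φ cos δ sin H₀ = 1.5592×-0.05582×0.20304 + 0.99844×0.97917×0.99993 = -0.017671 + 0.977574 = 0.959903.
Q̄ = (S₀/π) × [bracket] = (1537/π) × 0.959903 = 469.6 W/m².

Q̄ ≈ 470 W/m²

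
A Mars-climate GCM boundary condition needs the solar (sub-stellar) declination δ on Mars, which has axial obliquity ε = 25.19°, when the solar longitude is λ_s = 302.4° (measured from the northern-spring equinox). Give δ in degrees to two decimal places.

sin δ = sin ε · sin λ_s = sin 25.19° × sin 302.4° = -0.359364.
δ = arcsin(-0.359364) = -21.06°.

δ = -21.06°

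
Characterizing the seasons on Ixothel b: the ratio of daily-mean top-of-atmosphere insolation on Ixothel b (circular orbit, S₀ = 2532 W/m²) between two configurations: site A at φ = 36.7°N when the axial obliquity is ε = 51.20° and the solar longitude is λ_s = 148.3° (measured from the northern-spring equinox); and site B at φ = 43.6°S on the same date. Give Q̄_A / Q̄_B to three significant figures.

— Configuration A (φ=+36.7°):
Solar declination: sin δ = sin ε · sin λ_s = sin 51.20° × sin 148.3° = 0.40952, so δ = +24.175°.
cos H₀ = −tan(+36.7°) tan(+24.175°) = -0.3346, H₀ = 1.9120 rad.
Bracket: H₀ sin φ sin δ + cos φ cos δ sin H₀ = 1.9120×0.59763×0.40952 + 0.80178×0.91230×0.94236 = 0.467946 + 0.689302 = 1.157248.
Q̄ = (S₀/π) × [bracket] = (2532/π) × 1.157248 = 932.70 W/m².
— Configuration B (φ=-43.6°):
cos H₀ = −tan(-43.6°) tan(+24.175°) = 0.4275, H₀ = 1.1291 rad.
Bracket: H₀ sin φ sin δ + cos φ cos δ sin H₀ = 1.1291×-0.68962×0.40952 + 0.72417×0.91230×0.90403 = -0.318873 + 0.597257 = 0.278384.
Q̄ = (S₀/π) × [bracket] = (2532/π) × 0.278384 = 224.37 W/m².
Ratio Q̄_A / Q̄_B = 932.70 / 224.37 = 4.157.

Q̄_A / Q̄_B ≈ 4.16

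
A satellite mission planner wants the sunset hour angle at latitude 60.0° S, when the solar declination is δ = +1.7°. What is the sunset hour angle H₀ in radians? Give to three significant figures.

cos H₀ = −tan φ · tan δ = −tan(-60.0°) × tan(+1.700°) = 0.0514, so H₀ = 1.5194 rad = 87.05°.

H₀ = 1.52 rad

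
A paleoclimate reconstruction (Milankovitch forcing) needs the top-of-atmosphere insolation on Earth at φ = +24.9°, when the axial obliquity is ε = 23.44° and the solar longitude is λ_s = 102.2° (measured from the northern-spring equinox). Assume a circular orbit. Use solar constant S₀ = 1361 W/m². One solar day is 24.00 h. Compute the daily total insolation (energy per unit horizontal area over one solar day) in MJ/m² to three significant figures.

41.5 MJ/m²

Solar declination: sin δ = sin ε · sin λ_s = sin 23.44° × sin 102.2° = 0.38880, so δ = +22.880°.
cos H₀ = −tan(+24.9°) tan(+22.880°) = -0.1959, H₀ = 1.7680 rad.
Bracket: H₀ sin φ sin δ + cos φ cos δ sin H₀ = 1.7680×0.42104×0.38880 + 0.90704×0.92132×0.98063 = 0.289422 + 0.819487 = 1.108909.
Q̄ = (S₀/π) × [bracket] = (1361/π) × 1.108909 = 480.40 W/m².
Daily total = Q̄ × 24.00 h × 3600 s/h = 480.40 × 24.00 × 3600 / 10⁶ = 41.51 MJ/m².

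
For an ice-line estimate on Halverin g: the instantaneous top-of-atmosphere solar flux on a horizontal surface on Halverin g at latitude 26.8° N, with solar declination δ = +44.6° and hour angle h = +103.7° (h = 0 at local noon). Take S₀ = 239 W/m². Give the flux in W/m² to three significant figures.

39.7 W/m²

cos θ_z = sin φ sin δ + cos φ cos δ cos h = 0.316585 + -0.150521 = 0.166064.
Flux = S₀ · cos θ_z = 239 × 0.166064 = 39.69 W/m².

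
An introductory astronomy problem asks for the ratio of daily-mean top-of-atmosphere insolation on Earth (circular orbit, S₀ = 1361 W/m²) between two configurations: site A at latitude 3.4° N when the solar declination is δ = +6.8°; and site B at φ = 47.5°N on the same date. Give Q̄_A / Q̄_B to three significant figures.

— Configuration A (φ=+3.4°):
cos H₀ = −tan(+3.4°) tan(+6.800°) = -0.0071, H₀ = 1.5779 rad.
Bracket: H₀ sin φ sin δ + cos φ cos δ sin H₀ = 1.5779×0.05931×0.11840 + 0.99824×0.99297×0.99997 = 0.011080 + 0.991193 = 1.002273.
Q̄ = (S₀/π) × [bracket] = (1361/π) × 1.002273 = 434.20 W/m².
— Configuration B (φ=+47.5°):
cos H₀ = −tan(+47.5°) tan(+6.800°) = -0.1301, H₀ = 1.7013 rad.
Bracket: H₀ sin φ sin δ + cos φ cos δ sin H₀ = 1.7013×0.73728×0.11840 + 0.67559×0.99297×0.99150 = 0.148513 + 0.665138 = 0.813651.
Q̄ = (S₀/π) × [bracket] = (1361/π) × 0.813651 = 352.49 W/m².
Ratio Q̄_A / Q̄_B = 434.20 / 352.49 = 1.232.

Q̄_A / Q̄_B ≈ 1.23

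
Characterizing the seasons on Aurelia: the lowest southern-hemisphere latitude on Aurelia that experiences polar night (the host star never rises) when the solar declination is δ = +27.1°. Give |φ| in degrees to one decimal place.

Polar night requires cos H₀ = −tan φ tan δ ≥ 1, i.e. tan φ tan δ ≤ −1.
The boundary is |tan φ| · |tan δ| = 1, so |φ| = 90° − |δ| = 90° − 27.1° = 62.9° in the southern hemisphere.

|φ| = 62.9°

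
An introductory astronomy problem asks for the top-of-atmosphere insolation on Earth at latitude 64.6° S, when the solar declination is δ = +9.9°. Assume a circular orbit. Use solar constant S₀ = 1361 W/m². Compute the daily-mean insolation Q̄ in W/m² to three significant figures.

Q̄ ≈ 89.9 W/m²

cos H₀ = −tan(-64.6°) tan(+9.900°) = 0.3676, H₀ = 1.1944 rad.
Bracket: H₀ sin φ sin δ + cos φ cos δ sin H₀ = 1.1944×-0.90334×0.17193 + 0.42894×0.98511×0.93000 = -0.185504 + 0.392974 = 0.207470.
Q̄ = (S₀/π) × [bracket] = (1361/π) × 0.207470 = 89.88 W/m².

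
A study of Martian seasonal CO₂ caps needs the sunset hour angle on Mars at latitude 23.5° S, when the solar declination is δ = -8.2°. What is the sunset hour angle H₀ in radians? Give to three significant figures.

H₀ = 1.63 rad

cos H₀ = −tan φ · tan δ = −tan(-23.5°) × tan(-8.200°) = -0.0627, so H₀ = 1.6335 rad = 93.59°.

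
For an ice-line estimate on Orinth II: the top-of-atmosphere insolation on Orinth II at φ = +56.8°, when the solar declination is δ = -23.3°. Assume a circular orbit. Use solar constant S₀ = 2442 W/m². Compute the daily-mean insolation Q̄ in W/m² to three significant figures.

cos H₀ = −tan(+56.8°) tan(-23.300°) = 0.6581, H₀ = 0.8525 rad.
Bracket: H₀ sin φ sin δ + cos φ cos δ sin H₀ = 0.8525×0.83676×-0.39555 + 0.54756×0.91845×0.75290 = -0.282161 + 0.378638 = 0.096477.
Q̄ = (S₀/π) × [bracket] = (2442/π) × 0.096477 = 74.99 W/m².

Q̄ ≈ 75.0 W/m²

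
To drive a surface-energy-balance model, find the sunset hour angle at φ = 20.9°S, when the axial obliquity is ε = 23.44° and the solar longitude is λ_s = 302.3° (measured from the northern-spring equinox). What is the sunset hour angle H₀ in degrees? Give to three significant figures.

H₀ = 97.8°

Solar declination: sin δ = sin ε · sin λ_s = sin 23.44° × sin 302.3° = -0.33624, so δ = -19.648°.
cos H₀ = −tan φ · tan δ = −tan(-20.9°) × tan(-19.648°) = -0.1363, so H₀ = 1.7076 rad = 97.84°.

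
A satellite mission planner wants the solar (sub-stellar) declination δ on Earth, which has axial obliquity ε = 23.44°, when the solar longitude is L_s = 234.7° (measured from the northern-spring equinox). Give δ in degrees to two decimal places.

δ = -18.94°

sin δ = sin ε · sin L_s = sin 23.44° × sin 234.7° = -0.324650.
δ = arcsin(-0.324650) = -18.94°.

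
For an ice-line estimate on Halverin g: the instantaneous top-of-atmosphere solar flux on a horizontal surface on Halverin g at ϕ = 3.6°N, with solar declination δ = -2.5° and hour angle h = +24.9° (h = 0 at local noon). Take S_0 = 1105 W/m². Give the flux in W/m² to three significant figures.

996 W/m²

cos θ_z = sin ϕ sin δ + cos ϕ cos δ cos h = -0.002739 + 0.904393 = 0.901654.
Flux = S_0 · cos θ_z = 1105 × 0.901654 = 996.3 W/m².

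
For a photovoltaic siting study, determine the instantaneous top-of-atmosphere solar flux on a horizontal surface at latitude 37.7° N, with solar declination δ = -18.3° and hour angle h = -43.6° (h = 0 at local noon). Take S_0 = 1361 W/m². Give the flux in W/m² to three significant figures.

479 W/m²

cos θ_z = sin ϕ sin δ + cos ϕ cos δ cos h = -0.192015 + 0.544004 = 0.351989.
Flux = S_0 · cos θ_z = 1361 × 0.351989 = 479.1 W/m².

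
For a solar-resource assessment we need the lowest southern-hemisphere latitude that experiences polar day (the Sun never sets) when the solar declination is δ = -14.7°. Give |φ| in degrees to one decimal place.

|φ| = 75.3°

Polar day requires cos H₀ = −tan φ tan δ ≤ −1, i.e. tan φ tan δ ≥ 1.
The boundary is |tan φ| · |tan δ| = 1, so |φ| = 90° − |δ| = 90° − 14.7° = 75.3° in the southern hemisphere.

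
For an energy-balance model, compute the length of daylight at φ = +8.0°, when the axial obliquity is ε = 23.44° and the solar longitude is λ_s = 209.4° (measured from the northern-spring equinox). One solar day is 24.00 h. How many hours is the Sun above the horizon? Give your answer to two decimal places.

11.79 h

Solar declination: sin δ = sin ε · sin λ_s = sin 23.44° × sin 209.4° = -0.19528, so δ = -11.261°.
cos H₀ = −tan φ · tan δ = −tan(+8.0°) × tan(-11.261°) = 0.0280, so H₀ = 1.5428 rad = 88.40°.
Daylight = 2H₀/(2π) × 24.00 h = (1.5428/π) × 24.00 = 11.79 h.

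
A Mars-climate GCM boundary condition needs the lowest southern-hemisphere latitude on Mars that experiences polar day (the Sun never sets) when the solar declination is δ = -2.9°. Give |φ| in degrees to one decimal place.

|φ| = 87.1°

Polar day requires cos H₀ = −tan φ tan δ ≤ −1, i.e. tan φ tan δ ≥ 1.
The boundary is |tan φ| · |tan δ| = 1, so |φ| = 90° − |δ| = 90° − 2.9° = 87.1° in the southern hemisphere.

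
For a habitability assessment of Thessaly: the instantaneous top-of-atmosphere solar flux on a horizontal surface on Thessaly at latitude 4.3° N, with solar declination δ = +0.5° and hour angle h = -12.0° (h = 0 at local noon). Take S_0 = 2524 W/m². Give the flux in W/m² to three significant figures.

cos θ_z = sin ϕ sin δ + cos ϕ cos δ cos h = 0.000654 + 0.975357 = 0.976011.
Flux = S_0 · cos θ_z = 2524 × 0.976011 = 2463 W/m².

2.46e+03 W/m²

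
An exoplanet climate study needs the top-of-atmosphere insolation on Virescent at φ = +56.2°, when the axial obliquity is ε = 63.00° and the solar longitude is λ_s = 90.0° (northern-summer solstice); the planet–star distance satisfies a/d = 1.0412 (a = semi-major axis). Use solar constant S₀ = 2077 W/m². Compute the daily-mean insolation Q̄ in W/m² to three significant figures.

Solar declination: sin δ = sin ε · sin λ_s = sin 63.00° × sin 90.0° = 0.89101, so δ = +63.000°.
cos H₀ = −tan(+56.2°) tan(+63.000°) = -2.9317 ≤ −1 ⇒ polar day, H₀ = π.
Bracket: H₀ sin φ sin δ + cos φ cos δ sin H₀ = 3.1416×0.83098×0.89101 + 0.55630×0.45399×0.00000 = 2.326077 + 0.000000 = 2.326077.
Inverse-square distance factor (a/d)² = 1.0412² = 1.084097.
Q̄ = (S₀/π) × 1.084097 × [bracket] = (2077/π) × 1.084097 × 2.326077 = 1667 W/m².

Q̄ ≈ 1.67e+03 W/m²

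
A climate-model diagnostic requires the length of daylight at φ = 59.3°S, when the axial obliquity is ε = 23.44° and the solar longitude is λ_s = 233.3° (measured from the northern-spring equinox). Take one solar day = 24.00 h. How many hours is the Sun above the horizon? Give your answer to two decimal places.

Solar declination: sin δ = sin ε · sin λ_s = sin 23.44° × sin 233.3° = -0.31894, so δ = -18.599°.
cos H₀ = −tan φ · tan δ = −tan(-59.3°) × tan(-18.599°) = -0.5667, so H₀ = 2.1734 rad = 124.52°.
Daylight = 2H₀/(2π) × 24.00 h = (2.1734/π) × 24.00 = 16.60 h.

16.60 h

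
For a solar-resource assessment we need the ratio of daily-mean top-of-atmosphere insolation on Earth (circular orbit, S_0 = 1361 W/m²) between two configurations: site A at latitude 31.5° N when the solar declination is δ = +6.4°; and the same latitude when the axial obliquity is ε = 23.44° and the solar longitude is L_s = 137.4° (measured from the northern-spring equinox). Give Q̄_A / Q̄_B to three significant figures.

— Configuration A (ϕ=+31.5°):
cos h₀ = −tan(+31.5°) tan(+6.400°) = -0.0687, h₀ = 1.6396 rad.
Bracket: h₀ sin ϕ sin δ + cos ϕ cos δ sin h₀ = 1.6396×0.52250×0.11147 + 0.85264×0.99377×0.99763 = 0.095495 + 0.845320 = 0.940815.
Q̄ = (S_0/π) × [bracket] = (1361/π) × 0.940815 = 407.58 W/m².
— Configuration B (ϕ=+31.5°):
Solar declination: sin δ = sin ε · sin L_s = sin 23.44° × sin 137.4° = 0.26925, so δ = +15.620°.
cos h₀ = −tan(+31.5°) tan(+15.620°) = -0.1713, h₀ = 1.7430 rad.
Bracket: h₀ sin ϕ sin δ + cos ϕ cos δ sin h₀ = 1.7430×0.52250×0.26925 + 0.85264×0.96307×0.98521 = 0.245211 + 0.809007 = 1.054218.
Q̄ = (S_0/π) × [bracket] = (1361/π) × 1.054218 = 456.71 W/m².
Ratio Q̄_A / Q̄_B = 407.58 / 456.71 = 0.8924.

Q̄_A / Q̄_B ≈ 0.892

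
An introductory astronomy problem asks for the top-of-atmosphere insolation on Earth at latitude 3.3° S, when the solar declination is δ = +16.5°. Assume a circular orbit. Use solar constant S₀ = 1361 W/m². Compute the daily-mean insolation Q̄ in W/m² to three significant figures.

Q̄ ≈ 404 W/m²

cos H₀ = −tan(-3.3°) tan(+16.500°) = 0.0171, H₀ = 1.5537 rad.
Bracket: H₀ sin φ sin δ + cos φ cos δ sin H₀ = 1.5537×-0.05756×0.28402 + 0.99834×0.95882×0.99985 = -0.025400 + 0.957085 = 0.931685.
Q̄ = (S₀/π) × [bracket] = (1361/π) × 0.931685 = 403.6 W/m².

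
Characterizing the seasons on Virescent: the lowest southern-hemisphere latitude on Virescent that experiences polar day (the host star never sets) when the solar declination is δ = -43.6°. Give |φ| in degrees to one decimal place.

Polar day requires cos H₀ = −tan φ tan δ ≤ −1, i.e. tan φ tan δ ≥ 1.
The boundary is |tan φ| · |tan δ| = 1, so |φ| = 90° − |δ| = 90° − 43.6° = 46.4° in the southern hemisphere.

|φ| = 46.4°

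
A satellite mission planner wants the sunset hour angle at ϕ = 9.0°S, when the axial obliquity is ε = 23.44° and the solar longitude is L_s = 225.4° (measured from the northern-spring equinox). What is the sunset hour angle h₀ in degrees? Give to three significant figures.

Solar declination: sin δ = sin ε · sin L_s = sin 23.44° × sin 225.4° = -0.28324, so δ = -16.453°.
cos h₀ = −tan ϕ · tan δ = −tan(-9.0°) × tan(-16.453°) = -0.0468, so h₀ = 1.6176 rad = 92.68°.

h₀ = 92.7°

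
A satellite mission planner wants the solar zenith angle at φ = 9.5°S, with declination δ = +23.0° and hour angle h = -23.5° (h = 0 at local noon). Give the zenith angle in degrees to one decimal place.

θ_z = 39.8°

cos θ_z = sin φ sin δ + cos φ cos δ cos h = -0.064489 + 0.832581 = 0.768092.
θ_z = arccos(0.768092) = 39.8°.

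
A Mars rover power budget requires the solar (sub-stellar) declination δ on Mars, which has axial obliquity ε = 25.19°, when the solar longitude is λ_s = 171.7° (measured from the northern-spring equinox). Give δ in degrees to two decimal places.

δ = +3.52°

sin δ = sin ε · sin λ_s = sin 25.19° × sin 171.7° = 0.061441.
δ = arcsin(0.061441) = +3.52°.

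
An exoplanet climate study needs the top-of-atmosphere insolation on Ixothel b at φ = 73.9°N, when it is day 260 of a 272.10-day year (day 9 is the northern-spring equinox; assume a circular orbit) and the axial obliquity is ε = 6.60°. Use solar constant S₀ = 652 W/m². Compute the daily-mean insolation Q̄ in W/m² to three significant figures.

Solar longitude: λ_s = 360° × (260 − 9)/272.10 = 332.084°.
sin δ = sin 6.60° × sin 332.084° = -0.05381, so δ = -3.085°.
cos H₀ = −tan(+73.9°) tan(-3.085°) = 0.1867, H₀ = 1.3830 rad.
Bracket: H₀ sin φ sin δ + cos φ cos δ sin H₀ = 1.3830×0.96078×-0.05381 + 0.27731×0.99855×0.98242 = -0.071501 + 0.272040 = 0.200539.
Q̄ = (S₀/π) × [bracket] = (652/π) × 0.200539 = 41.62 W/m².

Q̄ ≈ 41.6 W/m²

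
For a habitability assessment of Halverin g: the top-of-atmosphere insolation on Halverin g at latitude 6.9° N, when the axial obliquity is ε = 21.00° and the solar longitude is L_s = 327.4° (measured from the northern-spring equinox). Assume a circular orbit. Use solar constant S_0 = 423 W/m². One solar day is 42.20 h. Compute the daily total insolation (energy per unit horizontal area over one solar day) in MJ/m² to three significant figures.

Solar declination: sin δ = sin ε · sin L_s = sin 21.00° × sin 327.4° = -0.19308, so δ = -11.132°.
cos h₀ = −tan(+6.9°) tan(-11.132°) = 0.0238, h₀ = 1.5470 rad.
Bracket: h₀ sin ϕ sin δ + cos ϕ cos δ sin h₀ = 1.5470×0.12014×-0.19308 + 0.99276×0.98118×0.99972 = -0.035885 + 0.973804 = 0.937919.
Q̄ = (S_0/π) × [bracket] = (423/π) × 0.937919 = 126.29 W/m².
Daily total = Q̄ × 42.20 h × 3600 s/h = 126.29 × 42.20 × 3600 / 10⁶ = 19.19 MJ/m².

19.2 MJ/m²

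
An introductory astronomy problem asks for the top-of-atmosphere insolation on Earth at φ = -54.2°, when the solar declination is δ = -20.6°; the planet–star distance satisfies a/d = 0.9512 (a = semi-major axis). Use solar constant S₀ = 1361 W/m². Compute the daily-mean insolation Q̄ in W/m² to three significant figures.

Q̄ ≈ 420 W/m²

cos H₀ = −tan(-54.2°) tan(-20.600°) = -0.5212, H₀ = 2.1190 rad.
Bracket: H₀ sin φ sin δ + cos φ cos δ sin H₀ = 2.1190×-0.81106×-0.35184 + 0.58496×0.93606×0.85346 = 0.604685 + 0.467319 = 1.072004.
Inverse-square distance factor (a/d)² = 0.9512² = 0.904781.
Q̄ = (S₀/π) × 0.904781 × [bracket] = (1361/π) × 0.904781 × 1.072004 = 420.2 W/m².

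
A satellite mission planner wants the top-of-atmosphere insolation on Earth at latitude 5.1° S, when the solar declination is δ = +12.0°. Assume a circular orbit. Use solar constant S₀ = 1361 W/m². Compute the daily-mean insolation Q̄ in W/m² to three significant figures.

cos H₀ = −tan(-5.1°) tan(+12.000°) = 0.0190, H₀ = 1.5518 rad.
Bracket: H₀ sin φ sin δ + cos φ cos δ sin H₀ = 1.5518×-0.08889×0.20791 + 0.99604×0.97815×0.99982 = -0.028679 + 0.974101 = 0.945422.
Q̄ = (S₀/π) × [bracket] = (1361/π) × 0.945422 = 409.6 W/m².

Q̄ ≈ 410 W/m²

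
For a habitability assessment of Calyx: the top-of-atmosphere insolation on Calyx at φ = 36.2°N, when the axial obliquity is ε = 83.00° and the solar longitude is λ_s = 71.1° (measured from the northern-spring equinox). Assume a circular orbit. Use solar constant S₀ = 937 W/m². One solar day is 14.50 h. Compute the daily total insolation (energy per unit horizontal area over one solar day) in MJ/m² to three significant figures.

27.1 MJ/m²

Solar declination: sin δ = sin ε · sin λ_s = sin 83.00° × sin 71.1° = 0.93903, so δ = +69.890°.
cos H₀ = −tan(+36.2°) tan(+69.890°) = -1.9989 ≤ −1 ⇒ polar day, H₀ = π.
Bracket: H₀ sin φ sin δ + cos φ cos δ sin H₀ = 3.1416×0.59061×0.93903 + 0.80696×0.34383×0.00000 = 1.742333 + 0.000000 = 1.742333.
Q̄ = (S₀/π) × [bracket] = (937/π) × 1.742333 = 519.66 W/m².
Daily total = Q̄ × 14.50 h × 3600 s/h = 519.66 × 14.50 × 3600 / 10⁶ = 27.13 MJ/m².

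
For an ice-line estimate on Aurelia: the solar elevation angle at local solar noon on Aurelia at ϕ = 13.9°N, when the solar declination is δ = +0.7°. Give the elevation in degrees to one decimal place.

76.8°

At local noon the hour angle is zero, so the zenith angle equals |ϕ − δ| = |+13.9° − (+0.700°)| = 13.200°.
Elevation = 90° − 13.200° = 76.8°.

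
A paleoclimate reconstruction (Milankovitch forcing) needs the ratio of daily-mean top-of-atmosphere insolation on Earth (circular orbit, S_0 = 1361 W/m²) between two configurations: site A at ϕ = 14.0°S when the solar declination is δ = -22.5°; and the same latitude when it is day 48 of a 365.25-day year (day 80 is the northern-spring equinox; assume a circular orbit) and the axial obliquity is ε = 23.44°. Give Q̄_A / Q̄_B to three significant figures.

— Configuration A (ϕ=-14.0°):
cos h₀ = −tan(-14.0°) tan(-22.500°) = -0.1033, h₀ = 1.6743 rad.
Bracket: h₀ sin ϕ sin δ + cos ϕ cos δ sin h₀ = 1.6743×-0.24192×-0.38268 + 0.97030×0.92388×0.99465 = 0.155003 + 0.891645 = 1.046648.
Q̄ = (S_0/π) × [bracket] = (1361/π) × 1.046648 = 453.43 W/m².
— Configuration B (ϕ=-14.0°):
Solar longitude: L_s = 360° × (48 − 80)/365.25 = -31.540°, i.e. -31.540° + 360° = 328.460°.
sin δ = sin 23.44° × sin 328.460° = -0.20808, so δ = -12.010°.
cos h₀ = −tan(-14.0°) tan(-12.010°) = -0.0530, h₀ = 1.6239 rad.
Bracket: h₀ sin ϕ sin δ + cos ϕ cos δ sin h₀ = 1.6239×-0.24192×-0.20808 + 0.97030×0.97811×0.99859 = 0.081745 + 0.947722 = 1.029467.
Q̄ = (S_0/π) × [bracket] = (1361/π) × 1.029467 = 445.99 W/m².
Ratio Q̄_A / Q̄_B = 453.43 / 445.99 = 1.017.

Q̄_A / Q̄_B ≈ 1.02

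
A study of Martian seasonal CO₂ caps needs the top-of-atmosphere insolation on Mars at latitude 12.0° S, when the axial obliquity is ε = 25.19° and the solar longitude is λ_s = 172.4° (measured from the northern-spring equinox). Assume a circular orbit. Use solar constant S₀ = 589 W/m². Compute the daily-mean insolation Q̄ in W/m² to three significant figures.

Solar declination: sin δ = sin ε · sin λ_s = sin 25.19° × sin 172.4° = 0.05629, so δ = +3.227°.
cos H₀ = −tan(-12.0°) tan(+3.227°) = 0.0120, H₀ = 1.5588 rad.
Bracket: H₀ sin φ sin δ + cos φ cos δ sin H₀ = 1.5588×-0.20791×0.05629 + 0.97815×0.99841×0.99993 = -0.018243 + 0.976526 = 0.958283.
Q̄ = (S₀/π) × [bracket] = (589/π) × 0.958283 = 179.7 W/m².

Q̄ ≈ 180 W/m²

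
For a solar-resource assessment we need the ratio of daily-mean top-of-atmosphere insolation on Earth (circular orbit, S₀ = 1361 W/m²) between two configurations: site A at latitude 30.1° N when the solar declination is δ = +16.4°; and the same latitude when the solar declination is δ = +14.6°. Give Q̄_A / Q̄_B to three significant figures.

Q̄_A / Q̄_B ≈ 1.02

— Configuration A (φ=+30.1°):
cos H₀ = −tan(+30.1°) tan(+16.400°) = -0.1706, H₀ = 1.7422 rad.
Bracket: H₀ sin φ sin δ + cos φ cos δ sin H₀ = 1.7422×0.50151×0.28234 + 0.86515×0.95931×0.98534 = 0.246689 + 0.817780 = 1.064469.
Q̄ = (S₀/π) × [bracket] = (1361/π) × 1.064469 = 461.15 W/m².
— Configuration B (φ=+30.1°):
cos H₀ = −tan(+30.1°) tan(+14.600°) = -0.1510, H₀ = 1.7224 rad.
Bracket: H₀ sin φ sin δ + cos φ cos δ sin H₀ = 1.7224×0.50151×0.25207 + 0.86515×0.96771×0.98853 = 0.217738 + 0.827611 = 1.045349.
Q̄ = (S₀/π) × [bracket] = (1361/π) × 1.045349 = 452.87 W/m².
Ratio Q̄_A / Q̄_B = 461.15 / 452.87 = 1.018.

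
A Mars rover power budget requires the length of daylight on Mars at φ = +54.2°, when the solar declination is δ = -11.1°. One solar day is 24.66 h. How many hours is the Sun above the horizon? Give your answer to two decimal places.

cos H₀ = −tan φ · tan δ = −tan(+54.2°) × tan(-11.100°) = 0.2720, so H₀ = 1.2953 rad = 74.22°.
Daylight = 2H₀/(2π) × 24.66 h = (1.2953/π) × 24.66 = 10.17 h.

10.17 h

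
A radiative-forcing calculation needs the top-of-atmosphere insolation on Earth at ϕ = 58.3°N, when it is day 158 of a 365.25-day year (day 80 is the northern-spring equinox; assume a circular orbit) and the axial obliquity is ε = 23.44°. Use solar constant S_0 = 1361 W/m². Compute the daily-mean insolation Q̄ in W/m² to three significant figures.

Solar longitude: L_s = 360° × (158 − 80)/365.25 = 76.879°.
sin δ = sin 23.44° × sin 76.879° = 0.38740, so δ = +22.793°.
cos h₀ = −tan(+58.3°) tan(+22.793°) = -0.6804, h₀ = 2.3191 rad.
Bracket: h₀ sin ϕ sin δ + cos ϕ cos δ sin h₀ = 2.3191×0.85081×0.38740 + 0.52547×0.92191×0.73285 = 0.764384 + 0.355019 = 1.119403.
Q̄ = (S_0/π) × [bracket] = (1361/π) × 1.119403 = 484.9 W/m².

Q̄ ≈ 485 W/m²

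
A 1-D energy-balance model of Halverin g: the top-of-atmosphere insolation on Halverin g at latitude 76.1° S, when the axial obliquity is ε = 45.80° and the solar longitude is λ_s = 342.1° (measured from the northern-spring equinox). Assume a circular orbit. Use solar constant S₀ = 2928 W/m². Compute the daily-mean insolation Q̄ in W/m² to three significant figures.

Solar declination: sin δ = sin ε · sin λ_s = sin 45.80° × sin 342.1° = -0.22035, so δ = -12.729°.
cos H₀ = −tan(-76.1°) tan(-12.729°) = -0.9128, H₀ = 2.7209 rad.
Bracket: H₀ sin φ sin δ + cos φ cos δ sin H₀ = 2.7209×-0.97072×-0.22035 + 0.24023×0.97542×0.40837 = 0.581995 + 0.095691 = 0.677686.
Q̄ = (S₀/π) × [bracket] = (2928/π) × 0.677686 = 631.6 W/m².

Q̄ ≈ 632 W/m²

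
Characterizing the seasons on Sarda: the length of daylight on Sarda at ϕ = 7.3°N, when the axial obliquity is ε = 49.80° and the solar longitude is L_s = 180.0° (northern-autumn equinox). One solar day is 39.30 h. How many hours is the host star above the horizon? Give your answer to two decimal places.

Solar declination: sin δ = sin ε · sin L_s = sin 49.80° × sin 180.0° = 0.00000, so δ = +0.000°.
cos h₀ = −tan ϕ · tan δ = −tan(+7.3°) × tan(+0.000°) = -0.0000, so h₀ = 1.5708 rad = 90.00°.
Daylight = 2h₀/(2π) × 39.30 h = (1.5708/π) × 39.30 = 19.65 h.

19.65 h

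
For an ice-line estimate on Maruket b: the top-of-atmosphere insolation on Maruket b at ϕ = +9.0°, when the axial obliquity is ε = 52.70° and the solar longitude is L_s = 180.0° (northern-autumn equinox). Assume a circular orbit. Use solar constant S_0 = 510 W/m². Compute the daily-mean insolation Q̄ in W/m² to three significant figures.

Q̄ ≈ 160 W/m²

Solar declination: sin δ = sin ε · sin L_s = sin 52.70° × sin 180.0° = 0.00000, so δ = +0.000°.
cos h₀ = −tan(+9.0°) tan(+0.000°) = -0.0000, h₀ = 1.5708 rad.
Bracket: h₀ sin ϕ sin δ + cos ϕ cos δ sin h₀ = 1.5708×0.15643×0.00000 + 0.98769×1.00000×1.00000 = 0.000000 + 0.987690 = 0.987690.
Q̄ = (S_0/π) × [bracket] = (510/π) × 0.987690 = 160.3 W/m².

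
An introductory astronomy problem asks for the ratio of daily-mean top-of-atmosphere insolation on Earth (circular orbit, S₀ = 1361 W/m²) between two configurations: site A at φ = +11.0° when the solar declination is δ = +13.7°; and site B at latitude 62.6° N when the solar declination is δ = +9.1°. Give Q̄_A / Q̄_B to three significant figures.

— Configuration A (φ=+11.0°):
cos H₀ = −tan(+11.0°) tan(+13.700°) = -0.0474, H₀ = 1.6182 rad.
Bracket: H₀ sin φ sin δ + cos φ cos δ sin H₀ = 1.6182×0.19081×0.23684 + 0.98163×0.97155×0.99888 = 0.073129 + 0.952634 = 1.025763.
Q̄ = (S₀/π) × [bracket] = (1361/π) × 1.025763 = 444.38 W/m².
— Configuration B (φ=+62.6°):
cos H₀ = −tan(+62.6°) tan(+9.100°) = -0.3090, H₀ = 1.8849 rad.
Bracket: H₀ sin φ sin δ + cos φ cos δ sin H₀ = 1.8849×0.88782×0.15816 + 0.46020×0.98741×0.95106 = 0.264673 + 0.432167 = 0.696840.
Q̄ = (S₀/π) × [bracket] = (1361/π) × 0.696840 = 301.88 W/m².
Ratio Q̄_A / Q̄_B = 444.38 / 301.88 = 1.472.

Q̄_A / Q̄_B ≈ 1.47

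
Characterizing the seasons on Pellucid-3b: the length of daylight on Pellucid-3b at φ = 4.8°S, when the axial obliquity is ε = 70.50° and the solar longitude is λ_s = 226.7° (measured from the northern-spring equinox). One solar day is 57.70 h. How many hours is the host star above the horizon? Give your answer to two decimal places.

Solar declination: sin δ = sin ε · sin λ_s = sin 70.50° × sin 226.7° = -0.68603, so δ = -43.317°.
cos H₀ = −tan φ · tan δ = −tan(-4.8°) × tan(-43.317°) = -0.0792, so H₀ = 1.6501 rad = 94.54°.
Daylight = 2H₀/(2π) × 57.70 h = (1.6501/π) × 57.70 = 30.31 h.

30.31 h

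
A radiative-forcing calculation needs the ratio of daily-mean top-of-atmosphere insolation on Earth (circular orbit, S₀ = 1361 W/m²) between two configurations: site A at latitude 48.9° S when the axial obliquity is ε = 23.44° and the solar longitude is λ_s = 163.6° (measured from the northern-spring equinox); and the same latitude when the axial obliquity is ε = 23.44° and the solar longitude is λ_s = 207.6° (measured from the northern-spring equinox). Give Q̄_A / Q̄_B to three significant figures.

— Configuration A (φ=-48.9°):
Solar declination: sin δ = sin ε · sin λ_s = sin 23.44° × sin 163.6° = 0.11231, so δ = +6.449°.
cos H₀ = −tan(-48.9°) tan(+6.449°) = 0.1296, H₀ = 1.4409 rad.
Bracket: H₀ sin φ sin δ + cos φ cos δ sin H₀ = 1.4409×-0.75356×0.11231 + 0.65738×0.99367×0.99157 = -0.121947 + 0.647712 = 0.525765.
Q̄ = (S₀/π) × [bracket] = (1361/π) × 0.525765 = 227.77 W/m².
— Configuration B (φ=-48.9°):
Solar declination: sin δ = sin ε · sin λ_s = sin 23.44° × sin 207.6° = -0.18429, so δ = -10.620°.
cos H₀ = −tan(-48.9°) tan(-10.620°) = -0.2149, H₀ = 1.7874 rad.
Bracket: H₀ sin φ sin δ + cos φ cos δ sin H₀ = 1.7874×-0.75356×-0.18429 + 0.65738×0.98287×0.97663 = 0.248223 + 0.631019 = 0.879242.
Q̄ = (S₀/π) × [bracket] = (1361/π) × 0.879242 = 380.91 W/m².
Ratio Q̄_A / Q̄_B = 227.77 / 380.91 = 0.5980.

Q̄_A / Q̄_B ≈ 0.598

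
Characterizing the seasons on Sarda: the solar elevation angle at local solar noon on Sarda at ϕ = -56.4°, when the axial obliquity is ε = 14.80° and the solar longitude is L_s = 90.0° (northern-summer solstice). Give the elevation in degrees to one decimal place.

Solar declination: sin δ = sin ε · sin L_s = sin 14.80° × sin 90.0° = 0.25545, so δ = +14.800°.
At local noon the hour angle is zero, so the zenith angle equals |ϕ − δ| = |-56.4° − (+14.800°)| = 71.200°.
Elevation = 90° − 71.200° = 18.8°.

18.8°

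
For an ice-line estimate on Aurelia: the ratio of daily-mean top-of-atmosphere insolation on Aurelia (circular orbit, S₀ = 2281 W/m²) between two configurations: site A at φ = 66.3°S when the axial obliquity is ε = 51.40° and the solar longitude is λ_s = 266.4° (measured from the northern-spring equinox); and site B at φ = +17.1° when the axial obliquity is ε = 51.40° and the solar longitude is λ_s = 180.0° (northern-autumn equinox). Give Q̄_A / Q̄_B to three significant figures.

— Configuration A (φ=-66.3°):
Solar declination: sin δ = sin ε · sin λ_s = sin 51.40° × sin 266.4° = -0.77998, so δ = -51.259°.
cos H₀ = −tan(-66.3°) tan(-51.259°) = -2.8393 ≤ −1 ⇒ polar day, H₀ = π.
Bracket: H₀ sin φ sin δ + cos φ cos δ sin H₀ = 3.1416×-0.91566×-0.77998 + 0.40195×0.62581×0.00000 = 2.243720 + 0.000000 = 2.243720.
Q̄ = (S₀/π) × [bracket] = (2281/π) × 2.243720 = 1629.1 W/m².
— Configuration B (φ=+17.1°):
Solar declination: sin δ = sin ε · sin λ_s = sin 51.40° × sin 180.0° = 0.00000, so δ = +0.000°.
cos H₀ = −tan(+17.1°) tan(+0.000°) = -0.0000, H₀ = 1.5708 rad.
Bracket: H₀ sin φ sin δ + cos φ cos δ sin H₀ = 1.5708×0.29404×0.00000 + 0.95579×1.00000×1.00000 = 0.000000 + 0.955790 = 0.955790.
Q̄ = (S₀/π) × [bracket] = (2281/π) × 0.955790 = 693.97 W/m².
Ratio Q̄_A / Q̄_B = 1629.1 / 693.97 = 2.348.

Q̄_A / Q̄_B ≈ 2.35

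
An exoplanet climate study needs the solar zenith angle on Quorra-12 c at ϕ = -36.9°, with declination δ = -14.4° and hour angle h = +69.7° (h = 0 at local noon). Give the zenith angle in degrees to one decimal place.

cos θ_z = sin ϕ sin δ + cos ϕ cos δ cos h = 0.149318 + 0.268723 = 0.418041.
θ_z = arccos(0.418041) = 65.3°.

θ_z = 65.3°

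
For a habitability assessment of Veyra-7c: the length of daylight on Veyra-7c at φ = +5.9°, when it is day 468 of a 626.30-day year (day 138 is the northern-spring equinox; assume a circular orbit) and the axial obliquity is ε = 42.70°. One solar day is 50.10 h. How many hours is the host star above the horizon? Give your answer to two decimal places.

24.86 h

Solar longitude: λ_s = 360° × (468 − 138)/626.30 = 189.685°.
sin δ = sin 42.70° × sin 189.685° = -0.11409, so δ = -6.551°.
cos H₀ = −tan φ · tan δ = −tan(+5.9°) × tan(-6.551°) = 0.0119, so H₀ = 1.5589 rad = 89.32°.
Daylight = 2H₀/(2π) × 50.10 h = (1.5589/π) × 50.10 = 24.86 h.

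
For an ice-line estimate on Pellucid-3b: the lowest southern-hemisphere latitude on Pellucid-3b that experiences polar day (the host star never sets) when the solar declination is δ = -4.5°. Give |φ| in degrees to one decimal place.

|φ| = 85.5°

Polar day requires cos H₀ = −tan φ tan δ ≤ −1, i.e. tan φ tan δ ≥ 1.
The boundary is |tan φ| · |tan δ| = 1, so |φ| = 90° − |δ| = 90° − 4.5° = 85.5° in the southern hemisphere.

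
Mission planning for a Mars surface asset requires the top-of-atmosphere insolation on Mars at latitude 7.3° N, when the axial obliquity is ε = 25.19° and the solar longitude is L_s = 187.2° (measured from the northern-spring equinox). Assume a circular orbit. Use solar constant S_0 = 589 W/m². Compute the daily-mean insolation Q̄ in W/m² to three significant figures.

Solar declination: sin δ = sin ε · sin L_s = sin 25.19° × sin 187.2° = -0.05334, so δ = -3.058°.
cos h₀ = −tan(+7.3°) tan(-3.058°) = 0.0068, h₀ = 1.5640 rad.
Bracket: h₀ sin ϕ sin δ + cos ϕ cos δ sin h₀ = 1.5640×0.12706×-0.05334 + 0.99189×0.99858×0.99998 = -0.010600 + 0.990462 = 0.979862.
Q̄ = (S_0/π) × [bracket] = (589/π) × 0.979862 = 183.7 W/m².

Q̄ ≈ 184 W/m²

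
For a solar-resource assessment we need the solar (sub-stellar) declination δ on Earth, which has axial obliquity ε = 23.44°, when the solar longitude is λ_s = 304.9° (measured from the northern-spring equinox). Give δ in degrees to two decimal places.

sin δ = sin ε · sin λ_s = sin 23.44° × sin 304.9° = -0.326247.
δ = arcsin(-0.326247) = -19.04°.

δ = -19.04°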